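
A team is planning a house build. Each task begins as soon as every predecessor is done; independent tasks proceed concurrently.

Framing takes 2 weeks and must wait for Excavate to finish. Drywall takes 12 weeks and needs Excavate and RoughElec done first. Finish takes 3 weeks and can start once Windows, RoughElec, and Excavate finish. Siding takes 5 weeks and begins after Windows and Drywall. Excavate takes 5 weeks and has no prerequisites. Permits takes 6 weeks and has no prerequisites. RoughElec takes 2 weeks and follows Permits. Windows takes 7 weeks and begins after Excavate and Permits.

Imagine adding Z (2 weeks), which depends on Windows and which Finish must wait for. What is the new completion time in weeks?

25

Originally the project takes 25 weeks.
With Z inserted, Finish now waits for max(Windows, RoughElec, Excavate, Z).
New critical path: Permits→RoughElec→Drywall→Siding = 6+2+12+5 = 25 ⇒ 25 weeks.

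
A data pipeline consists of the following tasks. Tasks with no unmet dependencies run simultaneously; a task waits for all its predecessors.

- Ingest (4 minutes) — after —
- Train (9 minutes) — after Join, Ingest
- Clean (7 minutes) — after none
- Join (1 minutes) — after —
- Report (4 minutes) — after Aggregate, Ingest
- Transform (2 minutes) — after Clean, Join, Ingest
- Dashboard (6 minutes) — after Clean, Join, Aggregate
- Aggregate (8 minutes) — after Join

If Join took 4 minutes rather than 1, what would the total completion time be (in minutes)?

18

The binding path is Join→Aggregate→Dashboard = 1+8+6 = 15; finish at 15 minutes.
Join lies on that path, so at 4 minutes the path becomes 18 minutes.
No other chain overtakes it, so the finish is 18 minutes.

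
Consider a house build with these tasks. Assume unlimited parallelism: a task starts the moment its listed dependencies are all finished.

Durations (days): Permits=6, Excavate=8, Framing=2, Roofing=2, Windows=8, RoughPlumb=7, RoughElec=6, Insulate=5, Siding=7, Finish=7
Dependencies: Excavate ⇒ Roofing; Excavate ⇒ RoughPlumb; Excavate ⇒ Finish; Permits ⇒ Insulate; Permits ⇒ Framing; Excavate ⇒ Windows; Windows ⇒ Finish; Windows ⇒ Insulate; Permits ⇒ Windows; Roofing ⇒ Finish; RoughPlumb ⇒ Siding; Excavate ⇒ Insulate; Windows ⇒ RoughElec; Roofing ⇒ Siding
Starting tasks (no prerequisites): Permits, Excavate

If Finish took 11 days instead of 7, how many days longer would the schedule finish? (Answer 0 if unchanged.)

Critical path before the change: Excavate→Windows→Finish = 8+8+7 = 23 giving 23 days.
Finish is on the critical path; changing it to 11 makes that path 27 days.
The critical path is still Excavate→Windows→Finish; finish is now 27 days.
Change in finish: 27 − 23 = +4 days.

4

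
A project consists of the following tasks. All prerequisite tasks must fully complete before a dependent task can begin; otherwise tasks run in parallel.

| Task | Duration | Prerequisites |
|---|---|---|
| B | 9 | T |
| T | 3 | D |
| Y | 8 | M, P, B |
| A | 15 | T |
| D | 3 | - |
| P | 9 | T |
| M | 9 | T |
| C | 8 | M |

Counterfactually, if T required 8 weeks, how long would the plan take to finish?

The binding path is D→T→M→C = 3+3+9+8 = 23; finish at 23 weeks.
T lies on that path, so at 8 weeks the path becomes 28 weeks.
No other chain overtakes it, so the finish is 28 weeks.

28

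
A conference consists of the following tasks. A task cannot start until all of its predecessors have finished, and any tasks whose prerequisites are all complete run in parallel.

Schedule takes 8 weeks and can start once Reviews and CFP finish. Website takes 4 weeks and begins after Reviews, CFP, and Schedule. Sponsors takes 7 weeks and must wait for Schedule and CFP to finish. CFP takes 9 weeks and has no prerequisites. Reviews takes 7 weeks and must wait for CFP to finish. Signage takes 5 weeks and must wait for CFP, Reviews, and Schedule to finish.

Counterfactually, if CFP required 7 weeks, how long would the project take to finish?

Baseline: CFP→Reviews→Schedule→Sponsors = 9+7+8+7 = 31 → 31 weeks.
Since CFP is critical, the -2 change carries straight to that chain (now 29 weeks).
The critical path is still CFP→Reviews→Schedule→Sponsors; finish is now 29 weeks.

29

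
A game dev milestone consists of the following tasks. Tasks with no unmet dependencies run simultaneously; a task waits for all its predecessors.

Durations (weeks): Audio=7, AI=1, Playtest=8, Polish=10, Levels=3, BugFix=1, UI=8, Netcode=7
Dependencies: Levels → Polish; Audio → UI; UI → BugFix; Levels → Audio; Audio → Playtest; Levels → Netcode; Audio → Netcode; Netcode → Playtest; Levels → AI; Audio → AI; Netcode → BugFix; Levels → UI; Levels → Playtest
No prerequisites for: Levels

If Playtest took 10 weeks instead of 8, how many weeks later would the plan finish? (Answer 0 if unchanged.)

2

The binding path is Levels→Audio→Netcode→Playtest = 3+7+7+8 = 25; finish at 25 weeks.
Playtest lies on that path, so at 10 weeks the path becomes 27 weeks.
The critical path is still Levels→Audio→Netcode→Playtest; finish is now 27 weeks.
Change in finish: 27 − 25 = +2 weeks.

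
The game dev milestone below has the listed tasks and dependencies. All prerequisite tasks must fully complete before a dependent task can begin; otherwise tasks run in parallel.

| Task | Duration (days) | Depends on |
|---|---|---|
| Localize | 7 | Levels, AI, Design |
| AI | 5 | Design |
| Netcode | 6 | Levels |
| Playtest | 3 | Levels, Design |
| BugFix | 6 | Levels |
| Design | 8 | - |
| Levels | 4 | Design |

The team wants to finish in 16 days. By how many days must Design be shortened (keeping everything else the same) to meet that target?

Current finish: 20 days; target: 16.
Design is on every critical path, so each day cut from Design cuts the finish by one (this holds down to a finish of 13).
Need 20 − 16 = 4 days off Design → Design becomes 4 days, finish becomes 16.

4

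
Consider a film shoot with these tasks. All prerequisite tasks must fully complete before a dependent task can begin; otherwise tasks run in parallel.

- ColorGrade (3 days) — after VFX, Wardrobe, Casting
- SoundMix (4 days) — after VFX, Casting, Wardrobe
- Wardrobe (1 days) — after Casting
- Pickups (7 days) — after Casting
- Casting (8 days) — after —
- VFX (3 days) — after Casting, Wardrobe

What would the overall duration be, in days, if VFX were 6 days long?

19

Critical path before the change: Casting→Wardrobe→VFX→SoundMix = 8+1+3+4 = 16 giving 16 days.
Since VFX is critical, the +3 change carries straight to that chain (now 19 days).
That remains the longest chain; total 19 days.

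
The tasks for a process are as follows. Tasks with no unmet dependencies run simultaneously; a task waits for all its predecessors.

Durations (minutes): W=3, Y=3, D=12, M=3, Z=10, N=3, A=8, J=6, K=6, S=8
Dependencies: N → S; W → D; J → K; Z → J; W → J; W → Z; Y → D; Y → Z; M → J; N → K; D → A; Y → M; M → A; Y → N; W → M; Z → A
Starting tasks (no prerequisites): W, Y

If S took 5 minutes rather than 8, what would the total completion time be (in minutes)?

Baseline: W→Z→J→K = 3+10+6+6 = 25 → 25 minutes.
S is off the critical path — its longest chain is 14 minutes, giving 11 of slack.
No other chain overtakes it, so the finish is 25 minutes.

25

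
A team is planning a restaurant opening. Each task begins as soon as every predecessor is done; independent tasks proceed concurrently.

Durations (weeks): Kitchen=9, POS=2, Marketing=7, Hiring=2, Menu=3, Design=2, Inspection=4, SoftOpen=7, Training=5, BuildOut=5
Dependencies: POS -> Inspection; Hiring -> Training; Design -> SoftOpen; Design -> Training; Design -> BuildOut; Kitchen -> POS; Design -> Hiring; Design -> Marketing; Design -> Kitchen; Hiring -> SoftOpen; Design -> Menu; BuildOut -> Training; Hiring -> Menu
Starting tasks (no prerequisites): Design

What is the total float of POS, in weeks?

0

Design→Kitchen→POS→Inspection = 2+9+2+4 = 17 sets the makespan at 17 weeks.
POS finishes as early as 13 and must finish by 13.
Slack of POS = 11 − 11 = 0 weeks.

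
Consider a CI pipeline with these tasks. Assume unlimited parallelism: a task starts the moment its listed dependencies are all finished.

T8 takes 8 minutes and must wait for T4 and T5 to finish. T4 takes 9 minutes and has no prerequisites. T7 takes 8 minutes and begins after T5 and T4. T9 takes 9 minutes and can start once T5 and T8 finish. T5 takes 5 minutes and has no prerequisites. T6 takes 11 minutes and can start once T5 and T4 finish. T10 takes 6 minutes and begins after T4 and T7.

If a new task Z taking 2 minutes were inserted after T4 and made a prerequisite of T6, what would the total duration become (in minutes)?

Originally the job takes 26 minutes.
With Z inserted, T6 now waits for max(T5, T4, Z).
New critical path: T4→T8→T9 = 9+8+9 = 26 ⇒ 26 minutes.

26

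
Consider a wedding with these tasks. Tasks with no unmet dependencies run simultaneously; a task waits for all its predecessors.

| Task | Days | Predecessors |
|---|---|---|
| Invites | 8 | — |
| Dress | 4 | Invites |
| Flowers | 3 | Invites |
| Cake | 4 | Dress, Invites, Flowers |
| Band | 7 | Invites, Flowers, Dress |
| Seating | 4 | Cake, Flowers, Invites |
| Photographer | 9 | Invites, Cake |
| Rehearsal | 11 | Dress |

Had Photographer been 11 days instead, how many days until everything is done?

The binding path is Invites→Dress→Cake→Photographer = 8+4+4+9 = 25; finish at 25 days.
Photographer is on the critical path; changing it to 11 makes that path 27 days.
The critical path is still Invites→Dress→Cake→Photographer; finish is now 27 days.

27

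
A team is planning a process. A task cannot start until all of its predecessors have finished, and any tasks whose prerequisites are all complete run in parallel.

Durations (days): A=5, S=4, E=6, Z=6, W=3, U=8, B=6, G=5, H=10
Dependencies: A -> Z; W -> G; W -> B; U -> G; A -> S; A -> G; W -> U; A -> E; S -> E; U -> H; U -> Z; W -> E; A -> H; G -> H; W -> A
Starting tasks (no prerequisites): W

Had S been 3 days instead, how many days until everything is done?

26

Actual critical path: W→U→G→H = 3+8+5+10 = 26 ⇒ 26 days.
The longest path through S is only 18 days, so S has float 8.
That remains the longest chain; total 26 days.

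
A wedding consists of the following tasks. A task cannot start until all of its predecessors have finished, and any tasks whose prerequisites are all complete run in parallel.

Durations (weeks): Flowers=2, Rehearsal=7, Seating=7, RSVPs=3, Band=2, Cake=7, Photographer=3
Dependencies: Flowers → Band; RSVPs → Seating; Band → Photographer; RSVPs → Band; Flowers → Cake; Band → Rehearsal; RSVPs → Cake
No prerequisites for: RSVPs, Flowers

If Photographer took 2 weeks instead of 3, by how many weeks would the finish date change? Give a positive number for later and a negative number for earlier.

The binding path is RSVPs→Band→Rehearsal = 3+2+7 = 12; finish at 12 weeks.
The longest path through Photographer is only 8 weeks, so Photographer has float 4.
No other chain overtakes it, so the finish is 12 weeks.
Change in finish: 12 − 12 = +0 weeks.

0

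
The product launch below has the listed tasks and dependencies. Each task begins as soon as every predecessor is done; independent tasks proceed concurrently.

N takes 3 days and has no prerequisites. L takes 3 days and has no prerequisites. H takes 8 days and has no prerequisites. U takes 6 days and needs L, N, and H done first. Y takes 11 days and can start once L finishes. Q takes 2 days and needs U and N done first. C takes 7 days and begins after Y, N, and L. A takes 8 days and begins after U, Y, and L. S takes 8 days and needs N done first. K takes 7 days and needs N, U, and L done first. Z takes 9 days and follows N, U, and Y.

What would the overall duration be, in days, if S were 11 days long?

23

The binding path is L→Y→Z = 3+11+9 = 23; finish at 23 days.
S is off the critical path — its longest chain is 11 days, giving 12 of slack.
The critical path is still L→Y→Z; finish is now 23 days.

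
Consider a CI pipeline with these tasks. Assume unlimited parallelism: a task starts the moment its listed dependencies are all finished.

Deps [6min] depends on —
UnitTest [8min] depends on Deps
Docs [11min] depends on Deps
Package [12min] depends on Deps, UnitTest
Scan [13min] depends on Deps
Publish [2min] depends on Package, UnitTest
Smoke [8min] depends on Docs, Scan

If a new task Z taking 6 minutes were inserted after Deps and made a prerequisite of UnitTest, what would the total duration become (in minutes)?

34

Originally the CI pipeline takes 28 minutes.
With Z inserted, UnitTest now waits for max(Deps, Z).
New critical path: Deps→Z→UnitTest→Package→Publish = 6+6+8+12+2 = 34 ⇒ 34 minutes.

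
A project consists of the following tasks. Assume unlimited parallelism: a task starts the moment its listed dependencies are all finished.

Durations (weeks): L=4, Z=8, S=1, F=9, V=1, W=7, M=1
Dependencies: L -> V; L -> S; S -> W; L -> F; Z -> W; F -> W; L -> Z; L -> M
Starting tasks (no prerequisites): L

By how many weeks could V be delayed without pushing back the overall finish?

The longest chain is L→F→W = 4+9+7 = 20; overall finish 20 weeks.
V finishes as early as 5 and must finish by 20.
So V can slip 20 − 5 = 15 weeks.

15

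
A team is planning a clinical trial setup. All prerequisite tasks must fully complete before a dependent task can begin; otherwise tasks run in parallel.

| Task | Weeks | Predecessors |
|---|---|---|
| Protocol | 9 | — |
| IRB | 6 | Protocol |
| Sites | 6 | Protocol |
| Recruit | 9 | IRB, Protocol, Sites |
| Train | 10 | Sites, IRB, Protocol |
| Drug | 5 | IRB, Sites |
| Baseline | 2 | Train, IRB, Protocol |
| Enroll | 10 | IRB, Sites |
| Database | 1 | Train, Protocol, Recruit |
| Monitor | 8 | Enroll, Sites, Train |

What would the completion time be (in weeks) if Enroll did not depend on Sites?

With the dependency in place, Protocol→IRB→Train→Monitor = 9+6+10+8 = 33 sets the finish at 33 weeks.
Dropping Sites→Enroll doesn't change Enroll's earliest start (15); another predecessor still binds.
After: Protocol→IRB→Train→Monitor = 9+6+10+8 = 33 → 33 weeks.

33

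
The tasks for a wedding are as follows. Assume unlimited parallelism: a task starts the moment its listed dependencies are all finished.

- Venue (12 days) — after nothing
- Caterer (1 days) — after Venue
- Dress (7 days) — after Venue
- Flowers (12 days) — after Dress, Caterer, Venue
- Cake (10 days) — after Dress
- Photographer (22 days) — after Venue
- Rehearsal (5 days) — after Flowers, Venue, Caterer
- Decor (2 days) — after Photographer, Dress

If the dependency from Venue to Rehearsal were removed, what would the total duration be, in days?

Original critical path: Venue→Dress→Flowers→Rehearsal = 12+7+12+5 = 36 ⇒ 36 days.
Dropping Venue→Rehearsal doesn't change Rehearsal's earliest start (31); another predecessor still binds.
After: Venue→Dress→Flowers→Rehearsal = 12+7+12+5 = 36 → 36 days.

36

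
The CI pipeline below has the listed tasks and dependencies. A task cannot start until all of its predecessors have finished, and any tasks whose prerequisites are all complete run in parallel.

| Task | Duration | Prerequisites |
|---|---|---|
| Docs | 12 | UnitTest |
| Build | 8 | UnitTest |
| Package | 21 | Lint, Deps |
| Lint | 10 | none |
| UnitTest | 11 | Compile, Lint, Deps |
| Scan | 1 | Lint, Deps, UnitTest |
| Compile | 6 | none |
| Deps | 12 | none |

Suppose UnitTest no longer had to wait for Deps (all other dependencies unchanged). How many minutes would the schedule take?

With the dependency in place, Deps→UnitTest→Docs = 12+11+12 = 35 sets the finish at 35 minutes.
Without Deps→UnitTest, UnitTest's earliest start moves from 12 to 10.
After: Deps→Package = 12+21 = 33 → 33 minutes.

33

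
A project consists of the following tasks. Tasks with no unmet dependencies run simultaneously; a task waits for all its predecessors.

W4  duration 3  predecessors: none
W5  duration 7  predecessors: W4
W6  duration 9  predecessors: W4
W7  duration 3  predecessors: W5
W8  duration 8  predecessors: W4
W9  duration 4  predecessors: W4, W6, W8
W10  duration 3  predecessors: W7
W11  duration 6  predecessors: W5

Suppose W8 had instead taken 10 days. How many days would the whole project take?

Critical path before the change: W4→W5→W7→W10 = 3+7+3+3 = 16 giving 16 days.
W8 has 1 day of float (longest path through it is 15).
Now W4→W8→W9 = 3+10+4 = 17 is longest, so the finish becomes 17 days.

17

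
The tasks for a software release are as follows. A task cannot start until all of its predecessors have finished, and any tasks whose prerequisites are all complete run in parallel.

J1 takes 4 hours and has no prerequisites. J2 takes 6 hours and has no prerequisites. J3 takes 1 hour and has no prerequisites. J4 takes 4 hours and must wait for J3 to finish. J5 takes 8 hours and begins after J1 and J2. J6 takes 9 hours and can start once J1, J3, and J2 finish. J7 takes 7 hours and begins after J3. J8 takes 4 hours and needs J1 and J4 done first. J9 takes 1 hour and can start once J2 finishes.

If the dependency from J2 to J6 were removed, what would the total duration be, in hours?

14

Original critical path: J2→J6 = 6+9 = 15 ⇒ 15 hours.
Without J2→J6, J6's earliest start moves from 6 to 4.
The longest chain is now J2→J5 = 6+8 = 14, so the software release takes 14 hours.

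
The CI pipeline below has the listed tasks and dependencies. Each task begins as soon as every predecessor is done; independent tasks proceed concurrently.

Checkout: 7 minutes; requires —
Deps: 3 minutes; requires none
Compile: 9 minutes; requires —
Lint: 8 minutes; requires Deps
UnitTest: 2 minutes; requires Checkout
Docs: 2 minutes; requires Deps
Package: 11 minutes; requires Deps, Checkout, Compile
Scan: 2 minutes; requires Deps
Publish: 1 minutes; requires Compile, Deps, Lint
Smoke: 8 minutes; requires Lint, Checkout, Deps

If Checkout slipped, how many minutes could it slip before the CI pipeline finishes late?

2

The longest chain is Compile→Package = 9+11 = 20; overall finish 20 minutes.
Longest path through Checkout: 18 minutes (earliest finish 7, latest finish 9).
So Checkout can slip 9 − 7 = 2 minutes.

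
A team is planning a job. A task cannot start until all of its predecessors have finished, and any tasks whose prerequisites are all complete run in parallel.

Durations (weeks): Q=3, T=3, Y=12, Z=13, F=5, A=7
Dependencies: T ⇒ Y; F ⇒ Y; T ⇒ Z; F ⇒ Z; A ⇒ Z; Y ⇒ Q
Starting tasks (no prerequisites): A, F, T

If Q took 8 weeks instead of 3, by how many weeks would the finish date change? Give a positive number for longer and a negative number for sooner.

5

Critical path before the change: F→Y→Q = 5+12+3 = 20 giving 20 weeks.
Since Q is critical, the +5 change carries straight to that chain (now 25 weeks).
No other chain overtakes it, so the finish is 25 weeks.
Change in finish: 25 − 20 = +5 weeks.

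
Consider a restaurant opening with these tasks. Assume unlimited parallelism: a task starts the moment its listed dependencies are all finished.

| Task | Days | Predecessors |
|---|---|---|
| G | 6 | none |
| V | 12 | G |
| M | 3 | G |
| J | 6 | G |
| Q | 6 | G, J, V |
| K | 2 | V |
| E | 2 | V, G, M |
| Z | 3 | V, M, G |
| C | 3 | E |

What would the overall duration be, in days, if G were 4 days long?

As given, the longest chain is G→V→Q = 6+12+6 = 24, so the finish is 24 days.
G lies on that path, so at 4 days the path becomes 22 days.
The critical path is still G→V→Q; finish is now 22 days.

22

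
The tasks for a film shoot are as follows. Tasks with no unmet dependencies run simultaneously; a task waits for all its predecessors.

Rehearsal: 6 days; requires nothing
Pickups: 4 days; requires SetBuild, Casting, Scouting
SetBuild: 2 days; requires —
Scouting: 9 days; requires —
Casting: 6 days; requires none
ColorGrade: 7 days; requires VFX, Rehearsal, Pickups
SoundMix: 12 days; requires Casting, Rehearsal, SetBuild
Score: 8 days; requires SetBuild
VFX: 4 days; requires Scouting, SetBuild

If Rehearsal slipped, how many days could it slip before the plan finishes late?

Scouting→Pickups→ColorGrade = 9+4+7 = 20 sets the makespan at 20 days.
Rehearsal finishes as early as 6 and must finish by 8.
Float = 20 − 18 = 2.

2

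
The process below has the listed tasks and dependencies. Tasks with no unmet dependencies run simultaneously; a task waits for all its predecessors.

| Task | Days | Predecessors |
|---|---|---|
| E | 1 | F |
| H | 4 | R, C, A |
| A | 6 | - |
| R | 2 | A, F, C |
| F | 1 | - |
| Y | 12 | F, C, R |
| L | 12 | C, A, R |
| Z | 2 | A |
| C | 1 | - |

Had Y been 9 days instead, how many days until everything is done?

Actual critical path: A→R→Y = 6+2+12 = 20 ⇒ 20 days.
Since Y is critical, the -3 change carries straight to that chain (now 17 days).
New critical path: A→R→L = 6+2+12 = 20 ⇒ 20 days.

20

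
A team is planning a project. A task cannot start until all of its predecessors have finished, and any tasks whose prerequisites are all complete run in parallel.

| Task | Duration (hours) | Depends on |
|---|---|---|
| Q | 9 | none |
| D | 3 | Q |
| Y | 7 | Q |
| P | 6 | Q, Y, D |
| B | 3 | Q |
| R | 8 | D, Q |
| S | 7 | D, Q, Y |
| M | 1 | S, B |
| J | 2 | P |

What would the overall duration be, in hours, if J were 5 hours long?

As given, the longest chain is Q→Y→P→J = 9+7+6+2 = 24, so the finish is 24 hours.
Since J is critical, the +3 change carries straight to that chain (now 27 hours).
That remains the longest chain; total 27 hours.

27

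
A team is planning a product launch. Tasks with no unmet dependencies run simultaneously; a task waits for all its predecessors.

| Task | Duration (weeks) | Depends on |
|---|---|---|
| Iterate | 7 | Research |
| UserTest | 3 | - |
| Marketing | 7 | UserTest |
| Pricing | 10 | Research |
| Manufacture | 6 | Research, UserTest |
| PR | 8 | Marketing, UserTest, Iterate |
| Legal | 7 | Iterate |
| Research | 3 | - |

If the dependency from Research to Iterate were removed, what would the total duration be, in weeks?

18

Original critical path: Research→Iterate→PR = 3+7+8 = 18 ⇒ 18 weeks.
Without Research→Iterate, Iterate's earliest start moves from 3 to 0.
After: UserTest→Marketing→PR = 3+7+8 = 18 → 18 weeks.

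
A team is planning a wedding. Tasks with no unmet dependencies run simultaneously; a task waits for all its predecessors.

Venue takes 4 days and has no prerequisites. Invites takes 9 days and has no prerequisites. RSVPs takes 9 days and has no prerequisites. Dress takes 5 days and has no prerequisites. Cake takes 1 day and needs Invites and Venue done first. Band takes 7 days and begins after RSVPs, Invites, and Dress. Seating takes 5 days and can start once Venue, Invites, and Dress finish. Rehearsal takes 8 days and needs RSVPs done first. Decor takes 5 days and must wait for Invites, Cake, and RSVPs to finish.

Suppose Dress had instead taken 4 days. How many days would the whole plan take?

17

Baseline: RSVPs→Rehearsal = 9+8 = 17 → 17 days.
The longest path through Dress is only 12 days, so Dress has float 5.
That remains the longest chain; total 17 days.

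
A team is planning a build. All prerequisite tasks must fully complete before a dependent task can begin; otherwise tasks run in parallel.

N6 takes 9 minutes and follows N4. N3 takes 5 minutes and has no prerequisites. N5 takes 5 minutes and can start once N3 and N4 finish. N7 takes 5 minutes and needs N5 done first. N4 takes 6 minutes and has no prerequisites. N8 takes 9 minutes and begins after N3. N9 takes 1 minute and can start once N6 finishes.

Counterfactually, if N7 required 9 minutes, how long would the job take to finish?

The binding path is N4→N5→N7 = 6+5+5 = 16; finish at 16 minutes.
N7 lies on that path, so at 9 minutes the path becomes 20 minutes.
That remains the longest chain; total 20 minutes.

20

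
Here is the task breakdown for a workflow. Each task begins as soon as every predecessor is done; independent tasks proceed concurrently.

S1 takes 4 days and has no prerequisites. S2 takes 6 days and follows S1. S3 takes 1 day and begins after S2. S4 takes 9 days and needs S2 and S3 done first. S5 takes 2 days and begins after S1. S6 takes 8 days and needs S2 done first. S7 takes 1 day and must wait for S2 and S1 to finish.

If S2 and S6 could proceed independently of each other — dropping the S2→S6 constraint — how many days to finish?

With the dependency in place, S1→S2→S3→S4 = 4+6+1+9 = 20 sets the finish at 20 days.
Without S2→S6, S6's earliest start moves from 10 to 0.
New critical path: S1→S2→S3→S4 = 4+6+1+9 = 20 ⇒ 20 days.

20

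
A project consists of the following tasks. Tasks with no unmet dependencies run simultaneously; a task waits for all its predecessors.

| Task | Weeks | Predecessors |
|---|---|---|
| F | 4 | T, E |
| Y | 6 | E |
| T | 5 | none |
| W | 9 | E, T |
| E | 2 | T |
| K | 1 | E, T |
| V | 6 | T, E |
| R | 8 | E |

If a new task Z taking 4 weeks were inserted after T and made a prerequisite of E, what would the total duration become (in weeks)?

20

Originally the schedule takes 16 weeks.
With Z inserted, E now waits for max(T, Z).
New critical path: T→Z→E→W = 5+4+2+9 = 20 ⇒ 20 weeks.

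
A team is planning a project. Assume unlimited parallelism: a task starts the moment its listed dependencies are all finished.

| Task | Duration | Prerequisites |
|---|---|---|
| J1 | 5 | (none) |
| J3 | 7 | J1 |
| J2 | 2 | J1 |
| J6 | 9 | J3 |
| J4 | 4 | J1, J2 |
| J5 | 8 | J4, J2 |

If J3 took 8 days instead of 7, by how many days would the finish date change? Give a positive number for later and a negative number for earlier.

1

As given, the longest chain is J1→J3→J6 = 5+7+9 = 21, so the finish is 21 days.
J3 lies on that path, so at 8 days the path becomes 22 days.
That remains the longest chain; total 22 days.
Change in finish: 22 − 21 = +1 days.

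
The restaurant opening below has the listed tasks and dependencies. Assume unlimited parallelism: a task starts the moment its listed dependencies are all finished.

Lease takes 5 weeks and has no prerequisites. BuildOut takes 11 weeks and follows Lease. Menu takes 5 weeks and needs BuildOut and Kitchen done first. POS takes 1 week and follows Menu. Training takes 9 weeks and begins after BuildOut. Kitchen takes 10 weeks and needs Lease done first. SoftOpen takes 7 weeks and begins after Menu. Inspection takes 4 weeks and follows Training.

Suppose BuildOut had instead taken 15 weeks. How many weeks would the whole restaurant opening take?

33

As given, the longest chain is Lease→BuildOut→Training→Inspection = 5+11+9+4 = 29, so the finish is 29 weeks.
BuildOut is on the critical path; changing it to 15 makes that path 33 weeks.
The critical path is still Lease→BuildOut→Training→Inspection; finish is now 33 weeks.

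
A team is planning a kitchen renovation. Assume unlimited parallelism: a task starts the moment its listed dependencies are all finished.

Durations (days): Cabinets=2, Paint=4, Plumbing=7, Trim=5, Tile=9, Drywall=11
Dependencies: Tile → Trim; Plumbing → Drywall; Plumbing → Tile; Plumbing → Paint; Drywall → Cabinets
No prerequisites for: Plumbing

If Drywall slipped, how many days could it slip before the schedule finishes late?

The longest chain is Plumbing→Tile→Trim = 7+9+5 = 21; overall finish 21 days.
Longest path through Drywall: 20 days (earliest finish 18, latest finish 19).
Slack of Drywall = 8 − 7 = 1 day.

1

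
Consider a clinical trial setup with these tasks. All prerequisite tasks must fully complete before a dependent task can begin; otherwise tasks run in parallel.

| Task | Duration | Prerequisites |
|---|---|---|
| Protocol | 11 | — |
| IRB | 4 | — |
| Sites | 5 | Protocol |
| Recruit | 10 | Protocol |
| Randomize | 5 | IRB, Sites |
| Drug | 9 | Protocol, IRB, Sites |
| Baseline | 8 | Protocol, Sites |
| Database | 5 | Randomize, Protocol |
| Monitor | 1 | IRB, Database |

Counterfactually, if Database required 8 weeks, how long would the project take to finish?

30

As given, the longest chain is Protocol→Sites→Randomize→Database→Monitor = 11+5+5+5+1 = 27, so the finish is 27 weeks.
Database lies on that path, so at 8 weeks the path becomes 30 weeks.
That remains the longest chain; total 30 weeks.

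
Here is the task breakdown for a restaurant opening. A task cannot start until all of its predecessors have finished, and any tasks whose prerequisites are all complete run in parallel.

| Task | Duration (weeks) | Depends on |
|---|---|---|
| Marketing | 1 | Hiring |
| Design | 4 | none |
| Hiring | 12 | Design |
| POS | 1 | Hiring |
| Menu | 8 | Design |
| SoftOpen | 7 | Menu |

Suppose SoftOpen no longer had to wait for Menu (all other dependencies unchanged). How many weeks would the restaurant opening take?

Original critical path: Design→Menu→SoftOpen = 4+8+7 = 19 ⇒ 19 weeks.
Without Menu→SoftOpen, SoftOpen's earliest start moves from 12 to 0.
New critical path: Design→Hiring→POS = 4+12+1 = 17 ⇒ 17 weeks.

17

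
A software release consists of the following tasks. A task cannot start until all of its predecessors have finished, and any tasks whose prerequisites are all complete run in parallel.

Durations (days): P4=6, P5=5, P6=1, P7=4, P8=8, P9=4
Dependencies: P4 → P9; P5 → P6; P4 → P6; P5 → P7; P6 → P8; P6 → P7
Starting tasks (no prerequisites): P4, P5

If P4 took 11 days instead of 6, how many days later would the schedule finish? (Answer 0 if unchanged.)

As given, the longest chain is P4→P6→P8 = 6+1+8 = 15, so the finish is 15 days.
P4 is on the critical path; changing it to 11 makes that path 20 days.
That remains the longest chain; total 20 days.
Change in finish: 20 − 15 = +5 days.

5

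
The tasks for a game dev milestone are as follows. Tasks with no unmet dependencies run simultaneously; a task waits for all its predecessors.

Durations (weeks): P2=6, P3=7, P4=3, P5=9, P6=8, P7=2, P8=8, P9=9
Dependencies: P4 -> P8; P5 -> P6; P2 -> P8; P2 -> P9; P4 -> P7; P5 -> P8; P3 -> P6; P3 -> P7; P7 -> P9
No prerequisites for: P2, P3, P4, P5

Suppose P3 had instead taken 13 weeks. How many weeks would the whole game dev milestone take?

As given, the longest chain is P3→P7→P9 = 7+2+9 = 18, so the finish is 18 weeks.
Since P3 is critical, the +6 change carries straight to that chain (now 24 weeks).
No other chain overtakes it, so the finish is 24 weeks.

24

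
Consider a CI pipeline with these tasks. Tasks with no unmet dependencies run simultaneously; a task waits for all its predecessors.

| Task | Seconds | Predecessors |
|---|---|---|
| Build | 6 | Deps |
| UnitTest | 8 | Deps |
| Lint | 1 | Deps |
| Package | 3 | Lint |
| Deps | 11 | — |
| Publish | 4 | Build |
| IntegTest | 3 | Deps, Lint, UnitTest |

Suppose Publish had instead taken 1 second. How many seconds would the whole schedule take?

22

Critical path before the change: Deps→UnitTest→IntegTest = 11+8+3 = 22 giving 22 seconds.
Publish is off the critical path — its longest chain is 21 seconds, giving 1 of slack.
No other chain overtakes it, so the finish is 22 seconds.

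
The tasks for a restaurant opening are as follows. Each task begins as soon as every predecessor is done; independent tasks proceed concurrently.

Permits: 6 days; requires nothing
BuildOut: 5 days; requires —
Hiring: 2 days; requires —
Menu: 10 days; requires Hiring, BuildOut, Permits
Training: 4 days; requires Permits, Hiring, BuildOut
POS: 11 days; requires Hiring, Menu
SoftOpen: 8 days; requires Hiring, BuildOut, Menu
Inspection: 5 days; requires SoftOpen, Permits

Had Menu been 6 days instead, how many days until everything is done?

As given, the longest chain is Permits→Menu→SoftOpen→Inspection = 6+10+8+5 = 29, so the finish is 29 days.
Since Menu is critical, the -4 change carries straight to that chain (now 25 days).
The critical path is still Permits→Menu→SoftOpen→Inspection; finish is now 25 days.

25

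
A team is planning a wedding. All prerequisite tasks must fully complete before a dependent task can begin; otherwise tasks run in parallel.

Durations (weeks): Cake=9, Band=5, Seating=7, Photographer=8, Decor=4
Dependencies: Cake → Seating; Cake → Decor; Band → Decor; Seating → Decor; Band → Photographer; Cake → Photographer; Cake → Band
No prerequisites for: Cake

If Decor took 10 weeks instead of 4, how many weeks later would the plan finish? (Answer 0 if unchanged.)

4

Critical path before the change: Cake→Band→Photographer = 9+5+8 = 22 giving 22 weeks.
Decor has 2 weeks of float (longest path through it is 20).
Now Cake→Seating→Decor = 9+7+10 = 26 is longest, so the finish becomes 26 weeks.
Change in finish: 26 − 22 = +4 weeks.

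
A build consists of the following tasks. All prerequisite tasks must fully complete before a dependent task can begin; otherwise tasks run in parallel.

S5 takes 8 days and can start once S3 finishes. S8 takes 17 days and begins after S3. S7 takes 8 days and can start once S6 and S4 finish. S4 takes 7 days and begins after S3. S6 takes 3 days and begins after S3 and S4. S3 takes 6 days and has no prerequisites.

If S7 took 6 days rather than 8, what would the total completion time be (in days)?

23

As given, the longest chain is S3→S4→S6→S7 = 6+7+3+8 = 24, so the finish is 24 days.
S7 lies on that path, so at 6 days the path becomes 22 days.
The binding chain switches to S3→S8 = 6+17 = 23; finish 23 days.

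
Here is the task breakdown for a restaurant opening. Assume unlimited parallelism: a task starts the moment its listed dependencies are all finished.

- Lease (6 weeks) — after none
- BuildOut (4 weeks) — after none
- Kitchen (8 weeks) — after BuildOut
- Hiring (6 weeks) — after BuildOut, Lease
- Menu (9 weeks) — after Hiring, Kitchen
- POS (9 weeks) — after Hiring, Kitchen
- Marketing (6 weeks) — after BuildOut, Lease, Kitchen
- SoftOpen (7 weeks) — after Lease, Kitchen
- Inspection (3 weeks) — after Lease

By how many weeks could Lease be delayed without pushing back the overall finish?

0

Critical path: Lease→Hiring→Menu = 6+6+9 = 21, so the finish is 21 weeks.
Lease finishes as early as 6 and must finish by 6.
So Lease can slip 6 − 6 = 0 weeks.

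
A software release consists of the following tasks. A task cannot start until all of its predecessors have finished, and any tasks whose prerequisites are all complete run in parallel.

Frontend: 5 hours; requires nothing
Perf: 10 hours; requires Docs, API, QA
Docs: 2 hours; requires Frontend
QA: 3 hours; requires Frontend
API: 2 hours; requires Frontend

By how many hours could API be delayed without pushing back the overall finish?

1

Frontend→QA→Perf = 5+3+10 = 18 sets the makespan at 18 hours.
API finishes as early as 7 and must finish by 8.
Float = 18 − 17 = 1.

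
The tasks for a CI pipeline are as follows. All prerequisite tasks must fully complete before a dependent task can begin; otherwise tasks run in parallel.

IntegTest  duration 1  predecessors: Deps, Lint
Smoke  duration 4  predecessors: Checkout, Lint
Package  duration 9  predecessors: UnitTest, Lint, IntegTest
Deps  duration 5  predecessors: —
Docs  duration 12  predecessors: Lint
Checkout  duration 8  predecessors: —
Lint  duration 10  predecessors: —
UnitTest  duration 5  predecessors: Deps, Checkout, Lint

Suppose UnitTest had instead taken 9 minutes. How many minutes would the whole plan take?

28

Critical path before the change: Lint→UnitTest→Package = 10+5+9 = 24 giving 24 minutes.
UnitTest lies on that path, so at 9 minutes the path becomes 28 minutes.
That remains the longest chain; total 28 minutes.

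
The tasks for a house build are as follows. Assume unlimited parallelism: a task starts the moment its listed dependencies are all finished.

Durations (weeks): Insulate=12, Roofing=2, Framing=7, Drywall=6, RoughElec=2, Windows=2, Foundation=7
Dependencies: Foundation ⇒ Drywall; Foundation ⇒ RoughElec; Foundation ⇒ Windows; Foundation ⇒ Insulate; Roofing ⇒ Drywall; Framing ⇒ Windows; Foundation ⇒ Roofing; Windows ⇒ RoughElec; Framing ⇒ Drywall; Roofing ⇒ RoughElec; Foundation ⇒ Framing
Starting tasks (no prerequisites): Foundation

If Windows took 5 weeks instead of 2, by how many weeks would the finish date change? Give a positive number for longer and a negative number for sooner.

1

Critical path before the change: Foundation→Framing→Drywall = 7+7+6 = 20 giving 20 weeks.
The longest path through Windows is only 18 weeks, so Windows has float 2.
The binding chain switches to Foundation→Framing→Windows→RoughElec = 7+7+5+2 = 21; finish 21 weeks.
Change in finish: 21 − 20 = +1 weeks.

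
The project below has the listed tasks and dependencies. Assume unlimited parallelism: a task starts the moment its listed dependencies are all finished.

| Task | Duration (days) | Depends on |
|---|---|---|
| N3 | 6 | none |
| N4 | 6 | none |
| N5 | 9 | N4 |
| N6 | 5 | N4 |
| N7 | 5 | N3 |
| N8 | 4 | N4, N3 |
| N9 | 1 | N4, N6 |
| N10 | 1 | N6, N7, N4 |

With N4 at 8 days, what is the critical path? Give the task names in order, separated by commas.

As given, the longest chain is N4→N5 = 6+9 = 15, so the finish is 15 days.
Since N4 is critical, the +2 change carries straight to that chain (now 17 days).
The critical path is still N4→N5; finish is now 17 days.

N4, N5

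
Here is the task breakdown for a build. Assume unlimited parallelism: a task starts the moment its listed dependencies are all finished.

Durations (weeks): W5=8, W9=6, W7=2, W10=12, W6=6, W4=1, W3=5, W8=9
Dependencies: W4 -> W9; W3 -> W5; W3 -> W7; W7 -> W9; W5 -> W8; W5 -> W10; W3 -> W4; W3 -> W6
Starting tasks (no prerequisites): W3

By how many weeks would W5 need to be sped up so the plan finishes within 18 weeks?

7

Current finish: 25 weeks; target: 18.
W5 is on every critical path, so each week cut from W5 cuts the finish by one (this holds down to a finish of 18).
Need 25 − 18 = 7 weeks off W5 → W5 becomes 1 week, finish becomes 18.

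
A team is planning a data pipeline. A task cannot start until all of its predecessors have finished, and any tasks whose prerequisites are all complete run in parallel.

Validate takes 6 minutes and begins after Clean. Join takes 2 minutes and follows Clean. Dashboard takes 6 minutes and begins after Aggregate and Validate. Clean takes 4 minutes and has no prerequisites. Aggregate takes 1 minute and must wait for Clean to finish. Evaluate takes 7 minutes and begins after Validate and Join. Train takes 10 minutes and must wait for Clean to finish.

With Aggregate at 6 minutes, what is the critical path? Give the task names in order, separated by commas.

Clean, Validate, Evaluate

As given, the longest chain is Clean→Validate→Evaluate = 4+6+7 = 17, so the finish is 17 minutes.
Aggregate has 6 minutes of float (longest path through it is 11).
That remains the longest chain; total 17 minutes.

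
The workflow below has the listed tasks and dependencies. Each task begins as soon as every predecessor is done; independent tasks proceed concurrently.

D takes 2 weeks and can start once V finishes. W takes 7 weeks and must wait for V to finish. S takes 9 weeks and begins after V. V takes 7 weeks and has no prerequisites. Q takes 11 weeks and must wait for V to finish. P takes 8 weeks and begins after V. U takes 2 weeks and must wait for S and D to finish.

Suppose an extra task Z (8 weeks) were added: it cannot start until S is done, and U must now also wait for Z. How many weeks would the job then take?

Originally the job takes 18 weeks.
With Z inserted, U now waits for max(S, D, Z).
New critical path: V→S→Z→U = 7+9+8+2 = 26 ⇒ 26 weeks.

26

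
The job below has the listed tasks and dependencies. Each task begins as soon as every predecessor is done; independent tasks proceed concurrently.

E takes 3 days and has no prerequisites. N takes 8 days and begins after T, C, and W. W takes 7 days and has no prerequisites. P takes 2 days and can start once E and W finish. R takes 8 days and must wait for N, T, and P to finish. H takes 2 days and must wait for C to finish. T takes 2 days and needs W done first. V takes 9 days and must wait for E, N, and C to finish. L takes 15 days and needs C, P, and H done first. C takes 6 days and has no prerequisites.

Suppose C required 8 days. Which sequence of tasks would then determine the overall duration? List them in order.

Critical path before the change: W→T→N→V = 7+2+8+9 = 26 giving 26 days.
C is off the critical path — its longest chain is 23 days, giving 3 of slack.
The critical path is still W→T→N→V; finish is now 26 days.

W, T, N, V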